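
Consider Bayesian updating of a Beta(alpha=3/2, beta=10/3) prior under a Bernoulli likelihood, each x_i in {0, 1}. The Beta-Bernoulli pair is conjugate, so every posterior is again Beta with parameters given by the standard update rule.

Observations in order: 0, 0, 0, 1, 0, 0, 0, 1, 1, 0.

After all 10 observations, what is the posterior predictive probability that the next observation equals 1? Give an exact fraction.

obs 1: x=0 → posterior Beta(3/2, 13/3)
obs 2: x=0 → posterior Beta(3/2, 16/3)
obs 3: x=0 → posterior Beta(3/2, 19/3)
obs 4: x=1 → posterior Beta(5/2, 19/3)
obs 5: x=0 → posterior Beta(5/2, 22/3)
obs 6: x=0 → posterior Beta(5/2, 25/3)
obs 7: x=0 → posterior Beta(5/2, 28/3)
obs 8: x=1 → posterior Beta(7/2, 28/3)
obs 9: x=1 → posterior Beta(9/2, 28/3)
obs 10: x=0 → posterior Beta(9/2, 31/3)

27/89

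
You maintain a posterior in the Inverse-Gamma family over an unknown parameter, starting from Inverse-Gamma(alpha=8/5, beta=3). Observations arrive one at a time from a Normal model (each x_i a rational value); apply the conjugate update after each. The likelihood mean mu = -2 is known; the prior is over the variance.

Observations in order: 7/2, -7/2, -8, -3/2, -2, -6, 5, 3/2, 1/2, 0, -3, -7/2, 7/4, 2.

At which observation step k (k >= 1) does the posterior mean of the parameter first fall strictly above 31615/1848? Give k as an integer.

k = 3

obs 1: x=7/2 → posterior Inverse-Gamma(21/10, 145/8)
obs 2: x=-7/2 → posterior Inverse-Gamma(13/5, 77/4)
obs 3: x=-8 → posterior Inverse-Gamma(31/10, 149/4)
obs 4: x=-3/2 → posterior Inverse-Gamma(18/5, 299/8)
obs 5: x=-2 → posterior Inverse-Gamma(41/10, 299/8)
obs 6: x=-6 → posterior Inverse-Gamma(23/5, 363/8)
obs 7: x=5 → posterior Inverse-Gamma(51/10, 559/8)
obs 8: x=3/2 → posterior Inverse-Gamma(28/5, 76)
obs 9: x=1/2 → posterior Inverse-Gamma(61/10, 633/8)
obs 10: x=0 → posterior Inverse-Gamma(33/5, 649/8)
obs 11: x=-3 → posterior Inverse-Gamma(71/10, 653/8)
obs 12: x=-7/2 → posterior Inverse-Gamma(38/5, 331/4)
obs 13: x=7/4 → posterior Inverse-Gamma(81/10, 2873/32)
obs 14: x=2 → posterior Inverse-Gamma(43/5, 3129/32)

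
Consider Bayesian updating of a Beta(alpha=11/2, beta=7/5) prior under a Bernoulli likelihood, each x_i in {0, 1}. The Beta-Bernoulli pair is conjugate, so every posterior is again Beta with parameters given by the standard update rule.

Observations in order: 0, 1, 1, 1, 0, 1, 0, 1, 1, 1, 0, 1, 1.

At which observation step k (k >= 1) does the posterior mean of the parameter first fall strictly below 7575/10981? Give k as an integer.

k = 7

obs 1: x=0 → posterior Beta(11/2, 12/5)
obs 2: x=1 → posterior Beta(13/2, 12/5)
obs 3: x=1 → posterior Beta(15/2, 12/5)
obs 4: x=1 → posterior Beta(17/2, 12/5)
obs 5: x=0 → posterior Beta(17/2, 17/5)
obs 6: x=1 → posterior Beta(19/2, 17/5)
obs 7: x=0 → posterior Beta(19/2, 22/5)
obs 8: x=1 → posterior Beta(21/2, 22/5)
obs 9: x=1 → posterior Beta(23/2, 22/5)
obs 10: x=1 → posterior Beta(25/2, 22/5)
obs 11: x=0 → posterior Beta(25/2, 27/5)
obs 12: x=1 → posterior Beta(27/2, 27/5)
obs 13: x=1 → posterior Beta(29/2, 27/5)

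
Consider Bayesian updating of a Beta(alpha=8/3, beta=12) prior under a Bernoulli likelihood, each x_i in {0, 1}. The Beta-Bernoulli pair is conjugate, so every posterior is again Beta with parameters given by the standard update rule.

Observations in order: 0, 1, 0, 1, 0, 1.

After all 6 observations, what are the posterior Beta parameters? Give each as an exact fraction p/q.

obs 1: x=0 → posterior Beta(8/3, 13)
obs 2: x=1 → posterior Beta(11/3, 13)
obs 3: x=0 → posterior Beta(11/3, 14)
obs 4: x=1 → posterior Beta(14/3, 14)
obs 5: x=0 → posterior Beta(14/3, 15)
obs 6: x=1 → posterior Beta(17/3, 15)

alpha=17/3, beta=15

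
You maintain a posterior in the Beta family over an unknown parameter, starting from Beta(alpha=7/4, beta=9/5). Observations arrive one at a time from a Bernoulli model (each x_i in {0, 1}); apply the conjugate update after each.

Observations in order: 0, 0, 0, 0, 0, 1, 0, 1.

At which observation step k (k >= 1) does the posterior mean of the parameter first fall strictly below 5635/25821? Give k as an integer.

k = 5

obs 1: x=0 → posterior Beta(7/4, 14/5)
obs 2: x=0 → posterior Beta(7/4, 19/5)
obs 3: x=0 → posterior Beta(7/4, 24/5)
obs 4: x=0 → posterior Beta(7/4, 29/5)
obs 5: x=0 → posterior Beta(7/4, 34/5)
obs 6: x=1 → posterior Beta(11/4, 34/5)
obs 7: x=0 → posterior Beta(11/4, 39/5)
obs 8: x=1 → posterior Beta(15/4, 39/5)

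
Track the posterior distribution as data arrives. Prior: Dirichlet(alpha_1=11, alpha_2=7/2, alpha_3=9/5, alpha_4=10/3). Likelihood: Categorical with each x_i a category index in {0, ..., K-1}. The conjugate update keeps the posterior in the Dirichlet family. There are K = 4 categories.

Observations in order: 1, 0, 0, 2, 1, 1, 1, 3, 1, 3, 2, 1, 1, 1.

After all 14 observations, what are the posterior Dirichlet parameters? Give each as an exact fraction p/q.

alpha_1=13, alpha_2=23/2, alpha_3=19/5, alpha_4=16/3

obs 1: x=1 → posterior Dirichlet(11, 9/2, 9/5, 10/3)
obs 2: x=0 → posterior Dirichlet(12, 9/2, 9/5, 10/3)
obs 3: x=0 → posterior Dirichlet(13, 9/2, 9/5, 10/3)
obs 4: x=2 → posterior Dirichlet(13, 9/2, 14/5, 10/3)
obs 5: x=1 → posterior Dirichlet(13, 11/2, 14/5, 10/3)
obs 6: x=1 → posterior Dirichlet(13, 13/2, 14/5, 10/3)
obs 7: x=1 → posterior Dirichlet(13, 15/2, 14/5, 10/3)
obs 8: x=3 → posterior Dirichlet(13, 15/2, 14/5, 13/3)
obs 9: x=1 → posterior Dirichlet(13, 17/2, 14/5, 13/3)
obs 10: x=3 → posterior Dirichlet(13, 17/2, 14/5, 16/3)
obs 11: x=2 → posterior Dirichlet(13, 17/2, 19/5, 16/3)
obs 12: x=1 → posterior Dirichlet(13, 19/2, 19/5, 16/3)
obs 13: x=1 → posterior Dirichlet(13, 21/2, 19/5, 16/3)
obs 14: x=1 → posterior Dirichlet(13, 23/2, 19/5, 16/3)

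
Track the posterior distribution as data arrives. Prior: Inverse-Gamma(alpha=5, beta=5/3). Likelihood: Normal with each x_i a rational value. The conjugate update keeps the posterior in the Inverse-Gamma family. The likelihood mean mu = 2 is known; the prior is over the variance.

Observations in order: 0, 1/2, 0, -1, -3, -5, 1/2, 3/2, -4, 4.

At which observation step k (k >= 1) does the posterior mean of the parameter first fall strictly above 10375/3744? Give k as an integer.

obs 1: x=0 → posterior Inverse-Gamma(11/2, 11/3)
obs 2: x=1/2 → posterior Inverse-Gamma(6, 115/24)
obs 3: x=0 → posterior Inverse-Gamma(13/2, 163/24)
obs 4: x=-1 → posterior Inverse-Gamma(7, 271/24)
obs 5: x=-3 → posterior Inverse-Gamma(15/2, 571/24)
obs 6: x=-5 → posterior Inverse-Gamma(8, 1159/24)
obs 7: x=1/2 → posterior Inverse-Gamma(17/2, 593/12)
obs 8: x=3/2 → posterior Inverse-Gamma(9, 1189/24)
obs 9: x=-4 → posterior Inverse-Gamma(19/2, 1621/24)
obs 10: x=4 → posterior Inverse-Gamma(10, 1669/24)

k = 5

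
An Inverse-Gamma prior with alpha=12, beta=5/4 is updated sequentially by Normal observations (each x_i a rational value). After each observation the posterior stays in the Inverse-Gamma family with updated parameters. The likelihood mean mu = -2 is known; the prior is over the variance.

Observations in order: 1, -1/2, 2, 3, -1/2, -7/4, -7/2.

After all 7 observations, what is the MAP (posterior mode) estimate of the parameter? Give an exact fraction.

949/528

obs 1: x=1 → posterior Inverse-Gamma(25/2, 23/4)
obs 2: x=-1/2 → posterior Inverse-Gamma(13, 55/8)
obs 3: x=2 → posterior Inverse-Gamma(27/2, 119/8)
obs 4: x=3 → posterior Inverse-Gamma(14, 219/8)
obs 5: x=-1/2 → posterior Inverse-Gamma(29/2, 57/2)
obs 6: x=-7/4 → posterior Inverse-Gamma(15, 913/32)
obs 7: x=-7/2 → posterior Inverse-Gamma(31/2, 949/32)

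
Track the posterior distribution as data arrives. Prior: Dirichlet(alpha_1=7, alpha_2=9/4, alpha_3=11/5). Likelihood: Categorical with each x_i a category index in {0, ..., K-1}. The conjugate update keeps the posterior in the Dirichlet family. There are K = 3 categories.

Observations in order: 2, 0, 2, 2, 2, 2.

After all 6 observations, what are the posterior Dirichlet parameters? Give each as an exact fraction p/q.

obs 1: x=2 → posterior Dirichlet(7, 9/4, 16/5)
obs 2: x=0 → posterior Dirichlet(8, 9/4, 16/5)
obs 3: x=2 → posterior Dirichlet(8, 9/4, 21/5)
obs 4: x=2 → posterior Dirichlet(8, 9/4, 26/5)
obs 5: x=2 → posterior Dirichlet(8, 9/4, 31/5)
obs 6: x=2 → posterior Dirichlet(8, 9/4, 36/5)

alpha_1=8, alpha_2=9/4, alpha_3=36/5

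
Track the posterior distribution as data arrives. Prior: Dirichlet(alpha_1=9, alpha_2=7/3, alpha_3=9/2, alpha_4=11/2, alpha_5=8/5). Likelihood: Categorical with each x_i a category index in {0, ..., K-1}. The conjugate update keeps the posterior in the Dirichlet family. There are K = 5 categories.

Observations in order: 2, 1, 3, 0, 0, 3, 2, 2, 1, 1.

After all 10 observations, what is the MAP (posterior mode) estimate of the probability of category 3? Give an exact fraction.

obs 1: x=2 → posterior Dirichlet(9, 7/3, 11/2, 11/2, 8/5)
obs 2: x=1 → posterior Dirichlet(9, 10/3, 11/2, 11/2, 8/5)
obs 3: x=3 → posterior Dirichlet(9, 10/3, 11/2, 13/2, 8/5)
obs 4: x=0 → posterior Dirichlet(10, 10/3, 11/2, 13/2, 8/5)
obs 5: x=0 → posterior Dirichlet(11, 10/3, 11/2, 13/2, 8/5)
obs 6: x=3 → posterior Dirichlet(11, 10/3, 11/2, 15/2, 8/5)
obs 7: x=2 → posterior Dirichlet(11, 10/3, 13/2, 15/2, 8/5)
obs 8: x=2 → posterior Dirichlet(11, 10/3, 15/2, 15/2, 8/5)
obs 9: x=1 → posterior Dirichlet(11, 13/3, 15/2, 15/2, 8/5)
obs 10: x=1 → posterior Dirichlet(11, 16/3, 15/2, 15/2, 8/5)

195/838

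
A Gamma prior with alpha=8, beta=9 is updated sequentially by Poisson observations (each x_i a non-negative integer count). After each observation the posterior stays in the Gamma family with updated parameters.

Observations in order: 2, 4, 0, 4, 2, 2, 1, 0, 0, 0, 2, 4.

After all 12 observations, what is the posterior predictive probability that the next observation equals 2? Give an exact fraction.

obs 1: x=2 → posterior Gamma(10, 10)
obs 2: x=4 → posterior Gamma(14, 11)
obs 3: x=0 → posterior Gamma(14, 12)
obs 4: x=4 → posterior Gamma(18, 13)
obs 5: x=2 → posterior Gamma(20, 14)
obs 6: x=2 → posterior Gamma(22, 15)
obs 7: x=1 → posterior Gamma(23, 16)
obs 8: x=0 → posterior Gamma(23, 17)
obs 9: x=0 → posterior Gamma(23, 18)
obs 10: x=0 → posterior Gamma(23, 19)
obs 11: x=2 → posterior Gamma(25, 20)
obs 12: x=4 → posterior Gamma(29, 21)

96127755988855542082201063338153616416735/412195366437884247746798137865015318806528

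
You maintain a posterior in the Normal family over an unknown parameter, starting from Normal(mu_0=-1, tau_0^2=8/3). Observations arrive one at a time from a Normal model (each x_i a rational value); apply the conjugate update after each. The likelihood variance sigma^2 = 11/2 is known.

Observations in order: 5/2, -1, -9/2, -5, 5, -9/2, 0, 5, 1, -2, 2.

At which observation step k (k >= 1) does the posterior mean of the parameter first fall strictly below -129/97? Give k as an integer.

k = 4

obs 1: x=5/2 → posterior Normal(1/7, 88/49)
obs 2: x=-1 → posterior Normal(-9/65, 88/65)
obs 3: x=-9/2 → posterior Normal(-1, 88/81)
obs 4: x=-5 → posterior Normal(-161/97, 88/97)
obs 5: x=5 → posterior Normal(-81/113, 88/113)
obs 6: x=-9/2 → posterior Normal(-51/43, 88/129)
obs 7: x=0 → posterior Normal(-153/145, 88/145)
obs 8: x=5 → posterior Normal(-73/161, 88/161)
obs 9: x=1 → posterior Normal(-19/59, 88/177)
obs 10: x=-2 → posterior Normal(-89/193, 88/193)
obs 11: x=2 → posterior Normal(-3/11, 8/19)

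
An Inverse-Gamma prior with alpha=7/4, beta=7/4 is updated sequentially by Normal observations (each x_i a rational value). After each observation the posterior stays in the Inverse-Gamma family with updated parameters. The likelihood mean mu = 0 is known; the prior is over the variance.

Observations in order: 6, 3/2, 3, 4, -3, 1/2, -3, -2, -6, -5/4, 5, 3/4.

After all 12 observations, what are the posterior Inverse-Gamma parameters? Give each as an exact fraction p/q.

alpha=31/4, beta=1217/16

obs 1: x=6 → posterior Inverse-Gamma(9/4, 79/4)
obs 2: x=3/2 → posterior Inverse-Gamma(11/4, 167/8)
obs 3: x=3 → posterior Inverse-Gamma(13/4, 203/8)
obs 4: x=4 → posterior Inverse-Gamma(15/4, 267/8)
obs 5: x=-3 → posterior Inverse-Gamma(17/4, 303/8)
obs 6: x=1/2 → posterior Inverse-Gamma(19/4, 38)
obs 7: x=-3 → posterior Inverse-Gamma(21/4, 85/2)
obs 8: x=-2 → posterior Inverse-Gamma(23/4, 89/2)
obs 9: x=-6 → posterior Inverse-Gamma(25/4, 125/2)
obs 10: x=-5/4 → posterior Inverse-Gamma(27/4, 2025/32)
obs 11: x=5 → posterior Inverse-Gamma(29/4, 2425/32)
obs 12: x=3/4 → posterior Inverse-Gamma(31/4, 1217/16)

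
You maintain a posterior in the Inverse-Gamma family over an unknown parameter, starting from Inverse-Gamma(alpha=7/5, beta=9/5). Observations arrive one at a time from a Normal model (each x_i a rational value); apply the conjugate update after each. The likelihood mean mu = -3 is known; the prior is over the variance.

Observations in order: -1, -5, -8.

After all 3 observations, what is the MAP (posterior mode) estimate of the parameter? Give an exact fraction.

61/13

obs 1: x=-1 → posterior Inverse-Gamma(19/10, 19/5)
obs 2: x=-5 → posterior Inverse-Gamma(12/5, 29/5)
obs 3: x=-8 → posterior Inverse-Gamma(29/10, 183/10)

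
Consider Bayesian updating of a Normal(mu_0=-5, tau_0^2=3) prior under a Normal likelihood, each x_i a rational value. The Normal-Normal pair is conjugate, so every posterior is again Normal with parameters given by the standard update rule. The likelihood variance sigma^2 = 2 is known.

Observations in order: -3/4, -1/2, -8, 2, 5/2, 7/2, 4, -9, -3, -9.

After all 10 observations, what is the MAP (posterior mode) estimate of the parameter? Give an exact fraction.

-259/128

obs 1: x=-3/4 → posterior Normal(-49/20, 6/5)
obs 2: x=-1/2 → posterior Normal(-55/32, 3/4)
obs 3: x=-8 → posterior Normal(-151/44, 6/11)
obs 4: x=2 → posterior Normal(-127/56, 3/7)
obs 5: x=5/2 → posterior Normal(-97/68, 6/17)
obs 6: x=7/2 → posterior Normal(-11/16, 3/10)
obs 7: x=4 → posterior Normal(-7/92, 6/23)
obs 8: x=-9 → posterior Normal(-115/104, 3/13)
obs 9: x=-3 → posterior Normal(-151/116, 6/29)
obs 10: x=-9 → posterior Normal(-259/128, 3/16)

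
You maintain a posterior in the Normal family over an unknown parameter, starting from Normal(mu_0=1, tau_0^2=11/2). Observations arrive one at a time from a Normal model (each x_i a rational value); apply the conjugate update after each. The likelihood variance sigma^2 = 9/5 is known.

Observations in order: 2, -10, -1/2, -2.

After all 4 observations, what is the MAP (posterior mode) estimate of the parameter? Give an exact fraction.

-1119/476

obs 1: x=2 → posterior Normal(128/73, 99/73)
obs 2: x=-10 → posterior Normal(-211/64, 99/128)
obs 3: x=-1/2 → posterior Normal(-899/366, 33/61)
obs 4: x=-2 → posterior Normal(-1119/476, 99/238)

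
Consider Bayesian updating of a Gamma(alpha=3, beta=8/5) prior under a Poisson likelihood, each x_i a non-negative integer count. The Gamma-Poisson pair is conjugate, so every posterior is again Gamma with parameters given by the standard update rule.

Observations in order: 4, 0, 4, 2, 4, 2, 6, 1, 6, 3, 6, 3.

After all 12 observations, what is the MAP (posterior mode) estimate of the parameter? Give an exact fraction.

215/68

obs 1: x=4 → posterior Gamma(7, 13/5)
obs 2: x=0 → posterior Gamma(7, 18/5)
obs 3: x=4 → posterior Gamma(11, 23/5)
obs 4: x=2 → posterior Gamma(13, 28/5)
obs 5: x=4 → posterior Gamma(17, 33/5)
obs 6: x=2 → posterior Gamma(19, 38/5)
obs 7: x=6 → posterior Gamma(25, 43/5)
obs 8: x=1 → posterior Gamma(26, 48/5)
obs 9: x=6 → posterior Gamma(32, 53/5)
obs 10: x=3 → posterior Gamma(35, 58/5)
obs 11: x=6 → posterior Gamma(41, 63/5)
obs 12: x=3 → posterior Gamma(44, 68/5)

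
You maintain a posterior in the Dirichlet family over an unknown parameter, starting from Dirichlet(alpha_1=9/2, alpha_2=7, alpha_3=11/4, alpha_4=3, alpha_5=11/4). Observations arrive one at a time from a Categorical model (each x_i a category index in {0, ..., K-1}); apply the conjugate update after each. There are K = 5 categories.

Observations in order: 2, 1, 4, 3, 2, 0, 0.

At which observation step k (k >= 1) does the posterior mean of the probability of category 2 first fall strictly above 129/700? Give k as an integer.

k = 5

obs 1: x=2 → posterior Dirichlet(9/2, 7, 15/4, 3, 11/4)
obs 2: x=1 → posterior Dirichlet(9/2, 8, 15/4, 3, 11/4)
obs 3: x=4 → posterior Dirichlet(9/2, 8, 15/4, 3, 15/4)
obs 4: x=3 → posterior Dirichlet(9/2, 8, 15/4, 4, 15/4)
obs 5: x=2 → posterior Dirichlet(9/2, 8, 19/4, 4, 15/4)
obs 6: x=0 → posterior Dirichlet(11/2, 8, 19/4, 4, 15/4)
obs 7: x=0 → posterior Dirichlet(13/2, 8, 19/4, 4, 15/4)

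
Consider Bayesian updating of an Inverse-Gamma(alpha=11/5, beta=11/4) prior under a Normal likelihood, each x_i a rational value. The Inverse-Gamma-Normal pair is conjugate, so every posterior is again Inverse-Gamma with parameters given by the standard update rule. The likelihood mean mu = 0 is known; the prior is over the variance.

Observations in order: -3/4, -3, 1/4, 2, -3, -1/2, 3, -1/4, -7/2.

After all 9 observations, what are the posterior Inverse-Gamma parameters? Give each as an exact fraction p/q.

alpha=67/10, beta=795/32

obs 1: x=-3/4 → posterior Inverse-Gamma(27/10, 97/32)
obs 2: x=-3 → posterior Inverse-Gamma(16/5, 241/32)
obs 3: x=1/4 → posterior Inverse-Gamma(37/10, 121/16)
obs 4: x=2 → posterior Inverse-Gamma(21/5, 153/16)
obs 5: x=-3 → posterior Inverse-Gamma(47/10, 225/16)
obs 6: x=-1/2 → posterior Inverse-Gamma(26/5, 227/16)
obs 7: x=3 → posterior Inverse-Gamma(57/10, 299/16)
obs 8: x=-1/4 → posterior Inverse-Gamma(31/5, 599/32)
obs 9: x=-7/2 → posterior Inverse-Gamma(67/10, 795/32)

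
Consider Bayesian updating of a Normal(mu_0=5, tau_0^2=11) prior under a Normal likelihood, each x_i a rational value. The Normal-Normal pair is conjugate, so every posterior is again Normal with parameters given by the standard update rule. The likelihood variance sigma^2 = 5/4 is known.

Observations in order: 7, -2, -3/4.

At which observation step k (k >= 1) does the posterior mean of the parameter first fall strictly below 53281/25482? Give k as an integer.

k = 3

obs 1: x=7 → posterior Normal(333/49, 55/49)
obs 2: x=-2 → posterior Normal(245/93, 55/93)
obs 3: x=-3/4 → posterior Normal(212/137, 55/137)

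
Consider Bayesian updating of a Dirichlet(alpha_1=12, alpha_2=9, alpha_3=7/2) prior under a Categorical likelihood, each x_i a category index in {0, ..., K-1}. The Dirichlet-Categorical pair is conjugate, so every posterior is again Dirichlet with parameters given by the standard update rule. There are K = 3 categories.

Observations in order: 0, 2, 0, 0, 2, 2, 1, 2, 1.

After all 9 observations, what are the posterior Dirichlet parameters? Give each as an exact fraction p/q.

alpha_1=15, alpha_2=11, alpha_3=15/2

obs 1: x=0 → posterior Dirichlet(13, 9, 7/2)
obs 2: x=2 → posterior Dirichlet(13, 9, 9/2)
obs 3: x=0 → posterior Dirichlet(14, 9, 9/2)
obs 4: x=0 → posterior Dirichlet(15, 9, 9/2)
obs 5: x=2 → posterior Dirichlet(15, 9, 11/2)
obs 6: x=2 → posterior Dirichlet(15, 9, 13/2)
obs 7: x=1 → posterior Dirichlet(15, 10, 13/2)
obs 8: x=2 → posterior Dirichlet(15, 10, 15/2)
obs 9: x=1 → posterior Dirichlet(15, 11, 15/2)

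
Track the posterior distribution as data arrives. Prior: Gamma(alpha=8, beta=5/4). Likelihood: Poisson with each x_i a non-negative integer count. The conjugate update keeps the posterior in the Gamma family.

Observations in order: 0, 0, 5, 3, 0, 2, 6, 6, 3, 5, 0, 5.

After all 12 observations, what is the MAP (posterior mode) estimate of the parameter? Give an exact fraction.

168/53

obs 1: x=0 → posterior Gamma(8, 9/4)
obs 2: x=0 → posterior Gamma(8, 13/4)
obs 3: x=5 → posterior Gamma(13, 17/4)
obs 4: x=3 → posterior Gamma(16, 21/4)
obs 5: x=0 → posterior Gamma(16, 25/4)
obs 6: x=2 → posterior Gamma(18, 29/4)
obs 7: x=6 → posterior Gamma(24, 33/4)
obs 8: x=6 → posterior Gamma(30, 37/4)
obs 9: x=3 → posterior Gamma(33, 41/4)
obs 10: x=5 → posterior Gamma(38, 45/4)
obs 11: x=0 → posterior Gamma(38, 49/4)
obs 12: x=5 → posterior Gamma(43, 53/4)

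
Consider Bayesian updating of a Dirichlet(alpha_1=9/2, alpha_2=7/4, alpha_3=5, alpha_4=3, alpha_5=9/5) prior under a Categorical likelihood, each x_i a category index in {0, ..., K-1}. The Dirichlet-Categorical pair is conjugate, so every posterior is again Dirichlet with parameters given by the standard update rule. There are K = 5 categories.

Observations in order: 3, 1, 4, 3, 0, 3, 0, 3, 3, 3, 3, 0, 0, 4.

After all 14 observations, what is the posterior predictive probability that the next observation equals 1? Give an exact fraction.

55/601

obs 1: x=3 → posterior Dirichlet(9/2, 7/4, 5, 4, 9/5)
obs 2: x=1 → posterior Dirichlet(9/2, 11/4, 5, 4, 9/5)
obs 3: x=4 → posterior Dirichlet(9/2, 11/4, 5, 4, 14/5)
obs 4: x=3 → posterior Dirichlet(9/2, 11/4, 5, 5, 14/5)
obs 5: x=0 → posterior Dirichlet(11/2, 11/4, 5, 5, 14/5)
obs 6: x=3 → posterior Dirichlet(11/2, 11/4, 5, 6, 14/5)
obs 7: x=0 → posterior Dirichlet(13/2, 11/4, 5, 6, 14/5)
obs 8: x=3 → posterior Dirichlet(13/2, 11/4, 5, 7, 14/5)
obs 9: x=3 → posterior Dirichlet(13/2, 11/4, 5, 8, 14/5)
obs 10: x=3 → posterior Dirichlet(13/2, 11/4, 5, 9, 14/5)
obs 11: x=3 → posterior Dirichlet(13/2, 11/4, 5, 10, 14/5)
obs 12: x=0 → posterior Dirichlet(15/2, 11/4, 5, 10, 14/5)
obs 13: x=0 → posterior Dirichlet(17/2, 11/4, 5, 10, 14/5)
obs 14: x=4 → posterior Dirichlet(17/2, 11/4, 5, 10, 19/5)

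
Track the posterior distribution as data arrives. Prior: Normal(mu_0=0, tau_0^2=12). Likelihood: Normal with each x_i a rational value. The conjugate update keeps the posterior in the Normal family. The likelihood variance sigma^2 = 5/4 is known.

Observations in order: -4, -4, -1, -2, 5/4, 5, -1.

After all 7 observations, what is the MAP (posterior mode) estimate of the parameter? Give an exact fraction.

obs 1: x=-4 → posterior Normal(-192/53, 60/53)
obs 2: x=-4 → posterior Normal(-384/101, 60/101)
obs 3: x=-1 → posterior Normal(-432/149, 60/149)
obs 4: x=-2 → posterior Normal(-528/197, 60/197)
obs 5: x=5/4 → posterior Normal(-468/245, 12/49)
obs 6: x=5 → posterior Normal(-228/293, 60/293)
obs 7: x=-1 → posterior Normal(-276/341, 60/341)

-276/341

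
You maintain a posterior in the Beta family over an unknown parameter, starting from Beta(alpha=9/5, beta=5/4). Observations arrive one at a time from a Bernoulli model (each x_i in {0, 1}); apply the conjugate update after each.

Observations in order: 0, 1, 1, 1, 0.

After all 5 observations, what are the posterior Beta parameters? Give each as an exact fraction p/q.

obs 1: x=0 → posterior Beta(9/5, 9/4)
obs 2: x=1 → posterior Beta(14/5, 9/4)
obs 3: x=1 → posterior Beta(19/5, 9/4)
obs 4: x=1 → posterior Beta(24/5, 9/4)
obs 5: x=0 → posterior Beta(24/5, 13/4)

alpha=24/5, beta=13/4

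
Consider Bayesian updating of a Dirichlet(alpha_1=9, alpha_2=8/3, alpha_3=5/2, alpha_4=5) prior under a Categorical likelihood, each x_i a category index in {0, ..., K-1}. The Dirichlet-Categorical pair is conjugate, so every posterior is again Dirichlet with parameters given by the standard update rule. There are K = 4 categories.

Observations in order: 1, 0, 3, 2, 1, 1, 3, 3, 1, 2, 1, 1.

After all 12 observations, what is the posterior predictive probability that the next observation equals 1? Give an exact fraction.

obs 1: x=1 → posterior Dirichlet(9, 11/3, 5/2, 5)
obs 2: x=0 → posterior Dirichlet(10, 11/3, 5/2, 5)
obs 3: x=3 → posterior Dirichlet(10, 11/3, 5/2, 6)
obs 4: x=2 → posterior Dirichlet(10, 11/3, 7/2, 6)
obs 5: x=1 → posterior Dirichlet(10, 14/3, 7/2, 6)
obs 6: x=1 → posterior Dirichlet(10, 17/3, 7/2, 6)
obs 7: x=3 → posterior Dirichlet(10, 17/3, 7/2, 7)
obs 8: x=3 → posterior Dirichlet(10, 17/3, 7/2, 8)
obs 9: x=1 → posterior Dirichlet(10, 20/3, 7/2, 8)
obs 10: x=2 → posterior Dirichlet(10, 20/3, 9/2, 8)
obs 11: x=1 → posterior Dirichlet(10, 23/3, 9/2, 8)
obs 12: x=1 → posterior Dirichlet(10, 26/3, 9/2, 8)

52/187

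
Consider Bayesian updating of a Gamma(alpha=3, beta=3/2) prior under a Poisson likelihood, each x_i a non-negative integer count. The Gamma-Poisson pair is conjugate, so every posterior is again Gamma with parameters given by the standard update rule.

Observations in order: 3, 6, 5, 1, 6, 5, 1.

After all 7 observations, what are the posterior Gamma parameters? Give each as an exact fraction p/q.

alpha=30, beta=17/2

obs 1: x=3 → posterior Gamma(6, 5/2)
obs 2: x=6 → posterior Gamma(12, 7/2)
obs 3: x=5 → posterior Gamma(17, 9/2)
obs 4: x=1 → posterior Gamma(18, 11/2)
obs 5: x=6 → posterior Gamma(24, 13/2)
obs 6: x=5 → posterior Gamma(29, 15/2)
obs 7: x=1 → posterior Gamma(30, 17/2)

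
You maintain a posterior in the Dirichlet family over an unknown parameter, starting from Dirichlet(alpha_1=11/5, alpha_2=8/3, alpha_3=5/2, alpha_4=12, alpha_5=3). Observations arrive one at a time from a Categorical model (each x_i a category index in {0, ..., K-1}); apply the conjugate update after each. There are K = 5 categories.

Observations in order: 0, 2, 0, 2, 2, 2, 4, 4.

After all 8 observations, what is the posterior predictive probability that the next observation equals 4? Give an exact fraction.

obs 1: x=0 → posterior Dirichlet(16/5, 8/3, 5/2, 12, 3)
obs 2: x=2 → posterior Dirichlet(16/5, 8/3, 7/2, 12, 3)
obs 3: x=0 → posterior Dirichlet(21/5, 8/3, 7/2, 12, 3)
obs 4: x=2 → posterior Dirichlet(21/5, 8/3, 9/2, 12, 3)
obs 5: x=2 → posterior Dirichlet(21/5, 8/3, 11/2, 12, 3)
obs 6: x=2 → posterior Dirichlet(21/5, 8/3, 13/2, 12, 3)
obs 7: x=4 → posterior Dirichlet(21/5, 8/3, 13/2, 12, 4)
obs 8: x=4 → posterior Dirichlet(21/5, 8/3, 13/2, 12, 5)

150/911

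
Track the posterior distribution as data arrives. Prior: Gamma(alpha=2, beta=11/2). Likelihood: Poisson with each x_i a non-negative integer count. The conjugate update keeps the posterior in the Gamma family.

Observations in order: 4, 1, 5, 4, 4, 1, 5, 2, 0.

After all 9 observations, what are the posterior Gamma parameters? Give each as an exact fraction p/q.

alpha=28, beta=29/2

obs 1: x=4 → posterior Gamma(6, 13/2)
obs 2: x=1 → posterior Gamma(7, 15/2)
obs 3: x=5 → posterior Gamma(12, 17/2)
obs 4: x=4 → posterior Gamma(16, 19/2)
obs 5: x=4 → posterior Gamma(20, 21/2)
obs 6: x=1 → posterior Gamma(21, 23/2)
obs 7: x=5 → posterior Gamma(26, 25/2)
obs 8: x=2 → posterior Gamma(28, 27/2)
obs 9: x=0 → posterior Gamma(28, 29/2)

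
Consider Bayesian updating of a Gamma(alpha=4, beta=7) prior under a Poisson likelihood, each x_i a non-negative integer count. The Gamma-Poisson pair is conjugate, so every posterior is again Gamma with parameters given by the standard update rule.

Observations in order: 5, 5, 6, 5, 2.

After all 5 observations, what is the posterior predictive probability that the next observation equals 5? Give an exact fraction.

obs 1: x=5 → posterior Gamma(9, 8)
obs 2: x=5 → posterior Gamma(14, 9)
obs 3: x=6 → posterior Gamma(20, 10)
obs 4: x=5 → posterior Gamma(25, 11)
obs 5: x=2 → posterior Gamma(27, 12)

23340767855342990487938815374655488/442779263776840698304313192148785281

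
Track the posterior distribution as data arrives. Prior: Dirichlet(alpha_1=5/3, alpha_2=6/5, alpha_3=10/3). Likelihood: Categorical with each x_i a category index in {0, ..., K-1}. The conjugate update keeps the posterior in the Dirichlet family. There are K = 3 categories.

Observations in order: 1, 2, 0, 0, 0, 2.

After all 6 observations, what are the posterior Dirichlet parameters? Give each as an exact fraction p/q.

obs 1: x=1 → posterior Dirichlet(5/3, 11/5, 10/3)
obs 2: x=2 → posterior Dirichlet(5/3, 11/5, 13/3)
obs 3: x=0 → posterior Dirichlet(8/3, 11/5, 13/3)
obs 4: x=0 → posterior Dirichlet(11/3, 11/5, 13/3)
obs 5: x=0 → posterior Dirichlet(14/3, 11/5, 13/3)
obs 6: x=2 → posterior Dirichlet(14/3, 11/5, 16/3)

alpha_1=14/3, alpha_2=11/5, alpha_3=16/3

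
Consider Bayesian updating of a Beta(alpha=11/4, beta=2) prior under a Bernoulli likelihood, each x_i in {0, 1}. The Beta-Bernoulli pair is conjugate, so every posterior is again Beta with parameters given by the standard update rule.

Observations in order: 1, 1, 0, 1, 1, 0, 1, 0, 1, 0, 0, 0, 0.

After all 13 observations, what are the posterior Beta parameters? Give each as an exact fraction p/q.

obs 1: x=1 → posterior Beta(15/4, 2)
obs 2: x=1 → posterior Beta(19/4, 2)
obs 3: x=0 → posterior Beta(19/4, 3)
obs 4: x=1 → posterior Beta(23/4, 3)
obs 5: x=1 → posterior Beta(27/4, 3)
obs 6: x=0 → posterior Beta(27/4, 4)
obs 7: x=1 → posterior Beta(31/4, 4)
obs 8: x=0 → posterior Beta(31/4, 5)
obs 9: x=1 → posterior Beta(35/4, 5)
obs 10: x=0 → posterior Beta(35/4, 6)
obs 11: x=0 → posterior Beta(35/4, 7)
obs 12: x=0 → posterior Beta(35/4, 8)
obs 13: x=0 → posterior Beta(35/4, 9)

alpha=35/4, beta=9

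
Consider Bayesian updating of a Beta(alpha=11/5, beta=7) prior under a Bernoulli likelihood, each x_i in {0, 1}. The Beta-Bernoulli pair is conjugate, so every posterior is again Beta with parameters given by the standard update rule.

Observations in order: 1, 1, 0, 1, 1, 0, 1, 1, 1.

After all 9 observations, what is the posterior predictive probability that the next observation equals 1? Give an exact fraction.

obs 1: x=1 → posterior Beta(16/5, 7)
obs 2: x=1 → posterior Beta(21/5, 7)
obs 3: x=0 → posterior Beta(21/5, 8)
obs 4: x=1 → posterior Beta(26/5, 8)
obs 5: x=1 → posterior Beta(31/5, 8)
obs 6: x=0 → posterior Beta(31/5, 9)
obs 7: x=1 → posterior Beta(36/5, 9)
obs 8: x=1 → posterior Beta(41/5, 9)
obs 9: x=1 → posterior Beta(46/5, 9)

46/91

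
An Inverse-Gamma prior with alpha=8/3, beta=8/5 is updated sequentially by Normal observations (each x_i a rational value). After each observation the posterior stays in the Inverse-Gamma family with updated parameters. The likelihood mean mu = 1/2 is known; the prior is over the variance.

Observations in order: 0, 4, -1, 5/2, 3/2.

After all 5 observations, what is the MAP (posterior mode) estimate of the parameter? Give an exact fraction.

obs 1: x=0 → posterior Inverse-Gamma(19/6, 69/40)
obs 2: x=4 → posterior Inverse-Gamma(11/3, 157/20)
obs 3: x=-1 → posterior Inverse-Gamma(25/6, 359/40)
obs 4: x=5/2 → posterior Inverse-Gamma(14/3, 439/40)
obs 5: x=3/2 → posterior Inverse-Gamma(31/6, 459/40)

1377/740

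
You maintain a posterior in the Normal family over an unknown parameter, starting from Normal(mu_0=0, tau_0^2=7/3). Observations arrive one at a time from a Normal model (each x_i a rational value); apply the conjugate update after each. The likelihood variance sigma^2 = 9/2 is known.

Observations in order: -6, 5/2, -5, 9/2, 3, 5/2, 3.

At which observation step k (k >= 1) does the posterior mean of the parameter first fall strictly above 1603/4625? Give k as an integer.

obs 1: x=-6 → posterior Normal(-84/41, 63/41)
obs 2: x=5/2 → posterior Normal(-49/55, 63/55)
obs 3: x=-5 → posterior Normal(-119/69, 21/23)
obs 4: x=9/2 → posterior Normal(-56/83, 63/83)
obs 5: x=3 → posterior Normal(-14/97, 63/97)
obs 6: x=5/2 → posterior Normal(7/37, 21/37)
obs 7: x=3 → posterior Normal(63/125, 63/125)

k = 7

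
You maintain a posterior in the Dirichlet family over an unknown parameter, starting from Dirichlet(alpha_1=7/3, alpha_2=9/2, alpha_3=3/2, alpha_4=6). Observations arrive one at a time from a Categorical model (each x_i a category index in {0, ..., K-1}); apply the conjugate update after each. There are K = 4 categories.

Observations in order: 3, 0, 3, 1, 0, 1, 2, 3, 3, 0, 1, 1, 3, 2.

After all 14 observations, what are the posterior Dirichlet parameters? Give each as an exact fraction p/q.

obs 1: x=3 → posterior Dirichlet(7/3, 9/2, 3/2, 7)
obs 2: x=0 → posterior Dirichlet(10/3, 9/2, 3/2, 7)
obs 3: x=3 → posterior Dirichlet(10/3, 9/2, 3/2, 8)
obs 4: x=1 → posterior Dirichlet(10/3, 11/2, 3/2, 8)
obs 5: x=0 → posterior Dirichlet(13/3, 11/2, 3/2, 8)
obs 6: x=1 → posterior Dirichlet(13/3, 13/2, 3/2, 8)
obs 7: x=2 → posterior Dirichlet(13/3, 13/2, 5/2, 8)
obs 8: x=3 → posterior Dirichlet(13/3, 13/2, 5/2, 9)
obs 9: x=3 → posterior Dirichlet(13/3, 13/2, 5/2, 10)
obs 10: x=0 → posterior Dirichlet(16/3, 13/2, 5/2, 10)
obs 11: x=1 → posterior Dirichlet(16/3, 15/2, 5/2, 10)
obs 12: x=1 → posterior Dirichlet(16/3, 17/2, 5/2, 10)
obs 13: x=3 → posterior Dirichlet(16/3, 17/2, 5/2, 11)
obs 14: x=2 → posterior Dirichlet(16/3, 17/2, 7/2, 11)

alpha_1=16/3, alpha_2=17/2, alpha_3=7/2, alpha_4=11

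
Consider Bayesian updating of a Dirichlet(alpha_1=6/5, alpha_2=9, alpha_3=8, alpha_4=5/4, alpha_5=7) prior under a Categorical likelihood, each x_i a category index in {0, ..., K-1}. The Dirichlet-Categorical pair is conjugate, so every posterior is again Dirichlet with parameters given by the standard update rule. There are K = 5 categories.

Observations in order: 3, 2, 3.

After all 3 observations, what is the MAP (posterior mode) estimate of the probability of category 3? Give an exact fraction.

obs 1: x=3 → posterior Dirichlet(6/5, 9, 8, 9/4, 7)
obs 2: x=2 → posterior Dirichlet(6/5, 9, 9, 9/4, 7)
obs 3: x=3 → posterior Dirichlet(6/5, 9, 9, 13/4, 7)

15/163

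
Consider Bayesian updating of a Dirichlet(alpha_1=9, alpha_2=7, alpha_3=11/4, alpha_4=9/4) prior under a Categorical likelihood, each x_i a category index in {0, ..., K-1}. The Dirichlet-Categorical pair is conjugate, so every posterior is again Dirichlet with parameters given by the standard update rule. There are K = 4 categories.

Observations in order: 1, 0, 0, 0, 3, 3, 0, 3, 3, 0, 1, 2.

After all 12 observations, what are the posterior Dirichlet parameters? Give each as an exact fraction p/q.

obs 1: x=1 → posterior Dirichlet(9, 8, 11/4, 9/4)
obs 2: x=0 → posterior Dirichlet(10, 8, 11/4, 9/4)
obs 3: x=0 → posterior Dirichlet(11, 8, 11/4, 9/4)
obs 4: x=0 → posterior Dirichlet(12, 8, 11/4, 9/4)
obs 5: x=3 → posterior Dirichlet(12, 8, 11/4, 13/4)
obs 6: x=3 → posterior Dirichlet(12, 8, 11/4, 17/4)
obs 7: x=0 → posterior Dirichlet(13, 8, 11/4, 17/4)
obs 8: x=3 → posterior Dirichlet(13, 8, 11/4, 21/4)
obs 9: x=3 → posterior Dirichlet(13, 8, 11/4, 25/4)
obs 10: x=0 → posterior Dirichlet(14, 8, 11/4, 25/4)
obs 11: x=1 → posterior Dirichlet(14, 9, 11/4, 25/4)
obs 12: x=2 → posterior Dirichlet(14, 9, 15/4, 25/4)

alpha_1=14, alpha_2=9, alpha_3=15/4, alpha_4=25/4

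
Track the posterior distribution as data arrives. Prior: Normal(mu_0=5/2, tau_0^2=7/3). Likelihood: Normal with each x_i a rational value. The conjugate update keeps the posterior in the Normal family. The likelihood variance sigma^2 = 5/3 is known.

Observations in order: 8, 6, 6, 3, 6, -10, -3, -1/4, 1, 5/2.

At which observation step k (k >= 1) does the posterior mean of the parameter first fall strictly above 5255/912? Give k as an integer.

k = 2

obs 1: x=8 → posterior Normal(137/24, 35/36)
obs 2: x=6 → posterior Normal(221/38, 35/57)
obs 3: x=6 → posterior Normal(305/52, 35/78)
obs 4: x=3 → posterior Normal(347/66, 35/99)
obs 5: x=6 → posterior Normal(431/80, 7/24)
obs 6: x=-10 → posterior Normal(291/94, 35/141)
obs 7: x=-3 → posterior Normal(83/36, 35/162)
obs 8: x=-1/4 → posterior Normal(491/244, 35/183)
obs 9: x=1 → posterior Normal(519/272, 35/204)
obs 10: x=5/2 → posterior Normal(589/300, 7/45)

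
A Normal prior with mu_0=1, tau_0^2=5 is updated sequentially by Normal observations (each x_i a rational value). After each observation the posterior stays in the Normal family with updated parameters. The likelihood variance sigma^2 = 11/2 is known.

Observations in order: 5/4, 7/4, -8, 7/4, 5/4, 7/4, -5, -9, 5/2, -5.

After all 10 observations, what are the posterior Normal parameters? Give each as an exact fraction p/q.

mu_0=-313/222, tau_0^2=55/111

obs 1: x=5/4 → posterior Normal(47/42, 55/21)
obs 2: x=7/4 → posterior Normal(41/31, 55/31)
obs 3: x=-8 → posterior Normal(-39/41, 55/41)
obs 4: x=7/4 → posterior Normal(-43/102, 55/51)
obs 5: x=5/4 → posterior Normal(-9/61, 55/61)
obs 6: x=7/4 → posterior Normal(17/142, 55/71)
obs 7: x=-5 → posterior Normal(-83/162, 55/81)
obs 8: x=-9 → posterior Normal(-263/182, 55/91)
obs 9: x=5/2 → posterior Normal(-213/202, 55/101)
obs 10: x=-5 → posterior Normal(-313/222, 55/111)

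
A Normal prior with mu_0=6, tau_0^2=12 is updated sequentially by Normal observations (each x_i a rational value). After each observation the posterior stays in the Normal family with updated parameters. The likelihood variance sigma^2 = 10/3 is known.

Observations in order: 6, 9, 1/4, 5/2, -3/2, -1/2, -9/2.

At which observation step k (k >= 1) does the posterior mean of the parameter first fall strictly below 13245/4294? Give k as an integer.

k = 6

obs 1: x=6 → posterior Normal(6, 60/23)
obs 2: x=9 → posterior Normal(300/41, 60/41)
obs 3: x=1/4 → posterior Normal(609/118, 60/59)
obs 4: x=5/2 → posterior Normal(699/154, 60/77)
obs 5: x=-3/2 → posterior Normal(129/38, 12/19)
obs 6: x=-1/2 → posterior Normal(627/226, 60/113)
obs 7: x=-9/2 → posterior Normal(465/262, 60/131)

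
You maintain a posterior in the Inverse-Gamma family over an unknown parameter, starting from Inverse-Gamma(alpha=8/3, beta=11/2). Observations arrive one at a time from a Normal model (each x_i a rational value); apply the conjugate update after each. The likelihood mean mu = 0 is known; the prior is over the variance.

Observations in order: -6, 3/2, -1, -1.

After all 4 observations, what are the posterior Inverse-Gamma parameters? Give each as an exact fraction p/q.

obs 1: x=-6 → posterior Inverse-Gamma(19/6, 47/2)
obs 2: x=3/2 → posterior Inverse-Gamma(11/3, 197/8)
obs 3: x=-1 → posterior Inverse-Gamma(25/6, 201/8)
obs 4: x=-1 → posterior Inverse-Gamma(14/3, 205/8)

alpha=14/3, beta=205/8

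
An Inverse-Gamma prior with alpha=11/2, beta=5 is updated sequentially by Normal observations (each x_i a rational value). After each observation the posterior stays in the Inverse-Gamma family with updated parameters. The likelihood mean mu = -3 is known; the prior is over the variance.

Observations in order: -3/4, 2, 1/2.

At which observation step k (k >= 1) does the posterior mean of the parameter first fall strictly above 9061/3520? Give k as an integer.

k = 2

obs 1: x=-3/4 → posterior Inverse-Gamma(6, 241/32)
obs 2: x=2 → posterior Inverse-Gamma(13/2, 641/32)
obs 3: x=1/2 → posterior Inverse-Gamma(7, 837/32)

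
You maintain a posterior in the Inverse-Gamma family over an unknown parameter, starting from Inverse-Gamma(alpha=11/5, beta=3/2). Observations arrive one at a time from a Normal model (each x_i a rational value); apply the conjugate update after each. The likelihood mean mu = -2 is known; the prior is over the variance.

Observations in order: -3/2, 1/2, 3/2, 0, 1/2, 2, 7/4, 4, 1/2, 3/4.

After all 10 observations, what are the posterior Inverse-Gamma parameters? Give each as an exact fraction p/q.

obs 1: x=-3/2 → posterior Inverse-Gamma(27/10, 13/8)
obs 2: x=1/2 → posterior Inverse-Gamma(16/5, 19/4)
obs 3: x=3/2 → posterior Inverse-Gamma(37/10, 87/8)
obs 4: x=0 → posterior Inverse-Gamma(21/5, 103/8)
obs 5: x=1/2 → posterior Inverse-Gamma(47/10, 16)
obs 6: x=2 → posterior Inverse-Gamma(26/5, 24)
obs 7: x=7/4 → posterior Inverse-Gamma(57/10, 993/32)
obs 8: x=4 → posterior Inverse-Gamma(31/5, 1569/32)
obs 9: x=1/2 → posterior Inverse-Gamma(67/10, 1669/32)
obs 10: x=3/4 → posterior Inverse-Gamma(36/5, 895/16)

alpha=36/5, beta=895/16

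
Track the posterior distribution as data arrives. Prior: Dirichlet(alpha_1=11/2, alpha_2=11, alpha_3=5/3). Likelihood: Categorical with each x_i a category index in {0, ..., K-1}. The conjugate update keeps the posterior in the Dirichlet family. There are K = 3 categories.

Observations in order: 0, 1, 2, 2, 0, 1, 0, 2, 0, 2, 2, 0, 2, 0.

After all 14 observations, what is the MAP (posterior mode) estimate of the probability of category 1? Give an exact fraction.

72/175

obs 1: x=0 → posterior Dirichlet(13/2, 11, 5/3)
obs 2: x=1 → posterior Dirichlet(13/2, 12, 5/3)
obs 3: x=2 → posterior Dirichlet(13/2, 12, 8/3)
obs 4: x=2 → posterior Dirichlet(13/2, 12, 11/3)
obs 5: x=0 → posterior Dirichlet(15/2, 12, 11/3)
obs 6: x=1 → posterior Dirichlet(15/2, 13, 11/3)
obs 7: x=0 → posterior Dirichlet(17/2, 13, 11/3)
obs 8: x=2 → posterior Dirichlet(17/2, 13, 14/3)
obs 9: x=0 → posterior Dirichlet(19/2, 13, 14/3)
obs 10: x=2 → posterior Dirichlet(19/2, 13, 17/3)
obs 11: x=2 → posterior Dirichlet(19/2, 13, 20/3)
obs 12: x=0 → posterior Dirichlet(21/2, 13, 20/3)
obs 13: x=2 → posterior Dirichlet(21/2, 13, 23/3)
obs 14: x=0 → posterior Dirichlet(23/2, 13, 23/3)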